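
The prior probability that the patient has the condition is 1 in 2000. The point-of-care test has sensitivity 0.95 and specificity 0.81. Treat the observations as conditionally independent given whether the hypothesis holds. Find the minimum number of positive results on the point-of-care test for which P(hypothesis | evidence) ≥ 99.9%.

Prior odds: 0.0005 ÷ 0.9995 = 1/1999.
False-positive rate = 1 − 0.81 = 0.19; likelihood ratio of a positive = 0.95/0.19 = 5.
Target odds: 0.999 ÷ 0.001 = 999.
Require 5ⁿ ≥ 999 ÷ (1/1999) = 1997001.
5⁹ = 1953125 falls short of 1997001 but 5¹⁰ = 9765625 reaches it, so n = 10.

10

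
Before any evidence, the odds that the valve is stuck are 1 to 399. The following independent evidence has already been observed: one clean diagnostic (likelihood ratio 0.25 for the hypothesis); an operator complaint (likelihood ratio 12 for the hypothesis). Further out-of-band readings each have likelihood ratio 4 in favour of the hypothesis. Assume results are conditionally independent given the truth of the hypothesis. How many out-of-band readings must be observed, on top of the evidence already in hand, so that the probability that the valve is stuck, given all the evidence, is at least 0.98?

Prior odds = 1/399.
Combined Bayes factor of the evidence already in hand = 0.25 × 12 = 3.
Odds after that evidence = (1/399) × 3 = 1/133.
Target odds = 0.98/0.02 = 49.
Need 4ⁿ ≥ 49 ÷ (1/133) = 6517.
4⁶ = 4096 falls short of 6517 but 4⁷ = 16384 reaches it, so n = 7.

7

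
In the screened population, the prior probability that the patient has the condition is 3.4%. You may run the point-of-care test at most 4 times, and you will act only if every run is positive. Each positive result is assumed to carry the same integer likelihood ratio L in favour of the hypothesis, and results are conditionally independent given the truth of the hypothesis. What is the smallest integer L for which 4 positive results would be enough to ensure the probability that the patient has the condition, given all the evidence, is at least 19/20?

5

Prior odds = 0.034/0.966 = 17/483.
Target odds = 0.95/0.05 = 19.
Need L⁴ ≥ 19 ÷ (17/483) = 9177/17.
4⁴ = 256 < 9177/17 ≤ 625 = 5⁴, so L = 5.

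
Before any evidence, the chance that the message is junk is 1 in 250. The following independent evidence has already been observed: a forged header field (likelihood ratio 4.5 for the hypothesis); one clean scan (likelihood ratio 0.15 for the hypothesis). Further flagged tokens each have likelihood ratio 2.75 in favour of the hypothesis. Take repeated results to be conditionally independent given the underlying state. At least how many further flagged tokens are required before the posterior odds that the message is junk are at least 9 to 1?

9

Prior odds = 0.004/0.996 = 1/249.
Combined Bayes factor of the evidence already in hand = 4.5 × 0.15 = 0.675.
Odds after that evidence = (1/249) × 0.675 = 9/3320.
Target odds = 9.
Need 2.75ⁿ ≥ 9 ÷ (9/3320) = 3320.
2.75⁸ = 214358881/65536 falls short of 3320 but 2.75⁹ ≈8994.86 reaches it, so n = 9.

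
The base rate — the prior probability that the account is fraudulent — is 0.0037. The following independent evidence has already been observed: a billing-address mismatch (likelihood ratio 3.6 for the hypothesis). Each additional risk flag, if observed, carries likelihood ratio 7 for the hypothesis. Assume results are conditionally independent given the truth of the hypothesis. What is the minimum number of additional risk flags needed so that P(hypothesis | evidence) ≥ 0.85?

Prior odds = 0.0037/0.9963 = 37/9963.
Bayes factor of the evidence already in hand = 3.6.
Odds after that evidence = (37/9963) × 3.6 = 74/5535.
Target odds = 0.85/0.15 = 17/3.
Need 7ⁿ ≥ 17/3 ÷ (74/5535) = 31365/74.
7³ = 343 falls short of 31365/74 but 7⁴ = 2401 reaches it, so n = 4.

4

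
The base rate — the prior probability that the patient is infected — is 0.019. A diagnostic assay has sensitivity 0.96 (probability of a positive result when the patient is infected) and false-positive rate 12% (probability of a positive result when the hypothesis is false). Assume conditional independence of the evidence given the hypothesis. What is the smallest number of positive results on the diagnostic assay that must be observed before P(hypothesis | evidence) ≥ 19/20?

Prior odds = 0.019/0.981 = 19/981.
Likelihood ratio of a positive result = 0.96/0.12 = 8.
Target posterior odds = 0.95/0.05 = 19.
Require 8ⁿ ≥ 19 ÷ (19/981) = 981.
8³ = 512 falls short of 981 but 8⁴ = 4096 reaches it, so n = 4.

4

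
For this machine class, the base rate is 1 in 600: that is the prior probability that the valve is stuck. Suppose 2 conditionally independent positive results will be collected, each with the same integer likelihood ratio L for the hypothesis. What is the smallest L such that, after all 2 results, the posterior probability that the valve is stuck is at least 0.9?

Prior odds = (1/600)/(599/600) = 1/599.
Target odds = 0.9/0.1 = 9.
Need L² ≥ 9 ÷ (1/599) = 5391.
73² = 5329 < 5391 ≤ 5476 = 74², so L = 74.

74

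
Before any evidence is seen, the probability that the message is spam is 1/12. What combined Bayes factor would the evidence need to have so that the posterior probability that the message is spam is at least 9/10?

Prior odds = (1/12)/(11/12) = 1/11.
Target odds = 0.9/0.1 = 9.
Required Bayes factor = 9 ÷ (1/11) = 99.

99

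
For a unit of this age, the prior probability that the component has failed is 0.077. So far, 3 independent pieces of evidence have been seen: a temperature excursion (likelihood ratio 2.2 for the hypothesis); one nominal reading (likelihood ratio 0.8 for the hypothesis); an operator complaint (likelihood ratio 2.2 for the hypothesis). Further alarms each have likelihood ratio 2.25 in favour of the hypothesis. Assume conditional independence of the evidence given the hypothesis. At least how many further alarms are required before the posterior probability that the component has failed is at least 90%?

Prior odds = 0.077/0.923 = 77/923.
Combined Bayes factor of the evidence already in hand = 2.2 × 0.8 × 2.2 = 3.872.
Odds after that evidence = (77/923) × 3.872 = 37268/115375.
Target odds = 0.9/0.1 = 9.
Need 2.25ⁿ ≥ 9 ÷ (37268/115375) = 1038375/37268.
2.25⁴ = 25.62890625 falls short of 1038375/37268 but 2.25⁵ = 59049/1024 reaches it, so n = 5.

5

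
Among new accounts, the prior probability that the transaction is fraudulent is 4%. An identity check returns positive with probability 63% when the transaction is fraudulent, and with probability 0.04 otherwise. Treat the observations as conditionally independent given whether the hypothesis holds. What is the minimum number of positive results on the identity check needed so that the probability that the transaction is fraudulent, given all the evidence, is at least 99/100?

3

Prior odds: 0.04 ÷ 0.96 = 1/24.
Likelihood ratio of a positive result = 0.63/0.04 = 15.75.
Target odds: 0.99 ÷ 0.01 = 99.
Need (1/24) × 15.75ⁿ ≥ 99, i.e. 15.75ⁿ ≥ 2376.
15.75² = 248.0625 falls short of 2376 but 15.75³ = 3906.984375 reaches it, so n = 3.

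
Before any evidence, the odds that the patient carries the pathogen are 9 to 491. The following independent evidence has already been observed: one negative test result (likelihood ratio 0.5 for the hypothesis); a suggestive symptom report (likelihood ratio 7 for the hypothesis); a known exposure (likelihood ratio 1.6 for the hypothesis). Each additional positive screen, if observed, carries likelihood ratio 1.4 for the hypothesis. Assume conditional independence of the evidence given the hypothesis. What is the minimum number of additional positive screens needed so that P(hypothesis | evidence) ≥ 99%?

21

Prior odds = 9/491.
Combined Bayes factor of the evidence already in hand = 0.5 × 7 × 1.6 = 5.6.
Odds after that evidence = (9/491) × 5.6 = 252/2455.
Target odds = 0.99/0.01 = 99.
Need 1.4ⁿ ≥ 99 ÷ (252/2455) = 27005/28.
1.4²⁰ ≈836.683 falls short of 27005/28 but 1.4²¹ ≈1171.36 reaches it, so n = 21.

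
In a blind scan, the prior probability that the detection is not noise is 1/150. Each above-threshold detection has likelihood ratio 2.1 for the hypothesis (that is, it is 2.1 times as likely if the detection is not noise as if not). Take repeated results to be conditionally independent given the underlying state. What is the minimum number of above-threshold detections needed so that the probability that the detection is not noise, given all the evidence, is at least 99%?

Prior odds: (1/150) ÷ (149/150) = 1/149.
Likelihood ratio per above-threshold detection = 2.1.
Target posterior odds = 0.99/0.01 = 99.
Require 2.1ⁿ ≥ 99 ÷ (1/149) = 14751.
2.1¹² ≈7355.83 falls short of 14751 but 2.1¹³ ≈15447.2 reaches it, so n = 13.

13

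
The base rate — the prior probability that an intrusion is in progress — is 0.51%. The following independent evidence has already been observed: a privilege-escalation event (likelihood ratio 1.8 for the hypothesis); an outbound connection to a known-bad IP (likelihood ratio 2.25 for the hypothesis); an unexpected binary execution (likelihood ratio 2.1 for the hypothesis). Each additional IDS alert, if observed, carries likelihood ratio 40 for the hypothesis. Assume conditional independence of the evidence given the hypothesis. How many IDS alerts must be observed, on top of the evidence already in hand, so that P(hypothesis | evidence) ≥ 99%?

3

Prior odds = 0.0051/0.9949 = 51/9949.
Combined Bayes factor of the evidence already in hand = 1.8 × 2.25 × 2.1 = 8.505.
Odds after that evidence = (51/9949) × 8.505 = 86751/1989800.
Target odds = 0.99/0.01 = 99.
Need 40ⁿ ≥ 99 ÷ (86751/1989800) = 21887800/9639.
40² = 1600 falls short of 21887800/9639 but 40³ = 64000 reaches it, so n = 3.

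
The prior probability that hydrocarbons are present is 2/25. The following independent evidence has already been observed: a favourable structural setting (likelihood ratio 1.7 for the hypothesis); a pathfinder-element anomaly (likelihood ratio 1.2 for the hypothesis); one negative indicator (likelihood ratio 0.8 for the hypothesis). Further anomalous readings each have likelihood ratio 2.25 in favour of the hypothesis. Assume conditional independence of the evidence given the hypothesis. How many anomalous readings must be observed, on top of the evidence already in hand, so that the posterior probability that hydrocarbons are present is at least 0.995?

9

Prior odds = 0.08/0.92 = 2/23.
Combined Bayes factor of the evidence already in hand = 1.7 × 1.2 × 0.8 = 1.632.
Odds after that evidence = (2/23) × 1.632 = 408/2875.
Target odds = 0.995/0.005 = 199.
Need 2.25ⁿ ≥ 199 ÷ (408/2875) = 572125/408.
2.25⁸ = 43046721/65536 falls short of 572125/408 but 2.25⁹ = 387420489/262144 reaches it, so n = 9.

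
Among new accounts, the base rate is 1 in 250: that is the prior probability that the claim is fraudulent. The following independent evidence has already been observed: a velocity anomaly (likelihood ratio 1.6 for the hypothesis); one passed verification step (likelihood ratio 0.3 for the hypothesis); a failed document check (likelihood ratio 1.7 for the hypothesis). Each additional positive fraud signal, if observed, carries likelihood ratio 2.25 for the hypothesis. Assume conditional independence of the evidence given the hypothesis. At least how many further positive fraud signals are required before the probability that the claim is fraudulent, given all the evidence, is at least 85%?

10

Prior odds = 0.004/0.996 = 1/249.
Combined Bayes factor of the evidence already in hand = 1.6 × 0.3 × 1.7 = 0.816.
Odds after that evidence = (1/249) × 0.816 = 34/10375.
Target odds = 0.85/0.15 = 17/3.
Need 2.25ⁿ ≥ 17/3 ÷ (34/10375) = 10375/6.
2.25⁹ = 387420489/262144 falls short of 10375/6 but 2.25¹⁰ ≈3325.26 reaches it, so n = 10.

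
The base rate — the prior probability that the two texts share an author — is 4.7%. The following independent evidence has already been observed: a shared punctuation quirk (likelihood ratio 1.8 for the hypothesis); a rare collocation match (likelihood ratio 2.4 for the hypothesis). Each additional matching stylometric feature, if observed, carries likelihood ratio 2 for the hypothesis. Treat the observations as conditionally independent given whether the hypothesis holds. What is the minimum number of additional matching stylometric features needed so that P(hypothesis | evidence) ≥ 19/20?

Prior odds = 0.047/0.953 = 47/953.
Combined Bayes factor of the evidence already in hand = 1.8 × 2.4 = 4.32.
Odds after that evidence = (47/953) × 4.32 = 5076/23825.
Target odds = 0.95/0.05 = 19.
Need 2ⁿ ≥ 19 ÷ (5076/23825) = 452675/5076.
2⁶ = 64 falls short of 452675/5076 but 2⁷ = 128 reaches it, so n = 7.

7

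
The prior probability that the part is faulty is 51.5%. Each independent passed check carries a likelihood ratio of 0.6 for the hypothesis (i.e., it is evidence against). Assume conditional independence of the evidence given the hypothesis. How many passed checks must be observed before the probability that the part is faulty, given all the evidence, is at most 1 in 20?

Prior odds = 0.515/0.485 = 103/97.
Likelihood ratio per passed check = 0.6.
Target posterior odds = 0.05/0.95 = 1/19.
Need (103/97) × 0.6ⁿ ≤ 1/19, i.e. 0.6ⁿ ≤ 97/1957.
0.6⁵ = 0.07776 is still above 97/1957 but 0.6⁶ = 729/15625 is at or below it, so n = 6.

6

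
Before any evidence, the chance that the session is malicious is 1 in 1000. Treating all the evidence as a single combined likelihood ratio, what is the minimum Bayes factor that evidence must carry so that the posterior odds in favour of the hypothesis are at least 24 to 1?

Prior odds = 0.001/0.999 = 1/999.
Target odds = 24.
Required Bayes factor = 24 ÷ (1/999) = 23976.

23976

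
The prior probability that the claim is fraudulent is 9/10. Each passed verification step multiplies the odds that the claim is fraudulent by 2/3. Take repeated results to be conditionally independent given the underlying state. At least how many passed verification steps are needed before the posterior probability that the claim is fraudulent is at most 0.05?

13

Prior odds = 0.9/0.1 = 9.
Likelihood ratio per passed verification step = 2/3.
Target odds: 0.05 ÷ 0.95 = 1/19.
Require (2/3)ⁿ ≤ 1/19 ÷ 9 = 1/171.
(2/3)¹² = 4096/531441 is still above 1/171 but (2/3)¹³ = 8192/1594323 is at or below it, so n = 13.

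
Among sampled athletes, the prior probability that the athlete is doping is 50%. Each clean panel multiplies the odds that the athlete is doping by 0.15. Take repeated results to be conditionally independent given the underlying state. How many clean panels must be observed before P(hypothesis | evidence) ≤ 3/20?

Prior odds = 0.5/0.5 = 1.
Likelihood ratio per clean panel = 0.15.
Target odds: 0.15 ÷ 0.85 = 3/17.
Require 0.15ⁿ ≤ 3/17 ÷ 1 = 3/17.
0.15¹ = 0.15, which is already at or below the required 3/17; so n = 1.

1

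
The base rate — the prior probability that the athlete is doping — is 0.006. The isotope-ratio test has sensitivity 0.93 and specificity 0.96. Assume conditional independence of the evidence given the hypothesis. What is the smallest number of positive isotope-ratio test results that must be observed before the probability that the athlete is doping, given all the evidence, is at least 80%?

3

Prior odds: 0.006 ÷ 0.994 = 3/497.
False-positive rate = 1 − 0.96 = 0.04; likelihood ratio of a positive = 0.93/0.04 = 23.25.
Target odds: 0.8 ÷ 0.2 = 4.
Require 23.25ⁿ ≥ 4 ÷ (3/497) = 1988/3.
23.25² = 540.5625 falls short of 1988/3 but 23.25³ = 804357/64 reaches it, so n = 3.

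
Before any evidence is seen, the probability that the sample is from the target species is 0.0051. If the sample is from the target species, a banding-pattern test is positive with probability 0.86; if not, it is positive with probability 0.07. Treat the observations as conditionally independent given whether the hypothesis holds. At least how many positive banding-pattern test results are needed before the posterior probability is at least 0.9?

Prior odds: 0.0051 ÷ 0.9949 = 51/9949.
Likelihood ratio of a positive = 0.86/0.07 = 86/7.
Target posterior odds = 0.9/0.1 = 9.
Need (51/9949) × (86/7)ⁿ ≥ 9, i.e. (86/7)ⁿ ≥ 29847/17.
(86/7)² = 7396/49 falls short of 29847/17 but (86/7)³ = 636056/343 reaches it, so n = 3.

3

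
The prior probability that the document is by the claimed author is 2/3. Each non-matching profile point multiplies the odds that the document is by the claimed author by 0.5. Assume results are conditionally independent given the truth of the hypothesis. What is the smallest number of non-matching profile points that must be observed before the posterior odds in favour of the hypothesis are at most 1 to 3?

3

Prior odds = (2/3)/(1/3) = 2.
Likelihood ratio per non-matching profile point = 0.5.
Target odds = 1/3.
Require 0.5ⁿ ≤ 1/3 ÷ 2 = 1/6.
0.5² = 0.25 is still above 1/6 but 0.5³ = 0.125 is at or below it, so n = 3.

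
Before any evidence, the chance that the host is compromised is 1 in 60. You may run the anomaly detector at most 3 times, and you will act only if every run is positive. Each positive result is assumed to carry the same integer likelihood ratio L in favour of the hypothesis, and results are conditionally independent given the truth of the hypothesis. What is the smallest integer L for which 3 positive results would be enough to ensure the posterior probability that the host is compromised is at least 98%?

15

Prior odds = (1/60)/(59/60) = 1/59.
Target odds = 0.98/0.02 = 49.
Need L³ ≥ 49 ÷ (1/59) = 2891.
14³ = 2744 < 2891 ≤ 3375 = 15³, so L = 15.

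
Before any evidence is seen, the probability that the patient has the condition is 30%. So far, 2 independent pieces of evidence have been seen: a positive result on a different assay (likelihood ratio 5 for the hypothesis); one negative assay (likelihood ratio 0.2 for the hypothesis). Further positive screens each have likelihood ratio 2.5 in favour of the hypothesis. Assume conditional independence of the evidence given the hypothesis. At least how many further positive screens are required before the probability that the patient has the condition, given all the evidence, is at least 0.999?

Prior odds = 0.3/0.7 = 3/7.
Combined Bayes factor of the evidence already in hand = 5 × 0.2 = 1.
Odds after that evidence = (3/7) × 1 = 3/7.
Target odds = 0.999/0.001 = 999.
Need 2.5ⁿ ≥ 999 ÷ (3/7) = 2331.
2.5⁸ = 390625/256 falls short of 2331 but 2.5⁹ = 1953125/512 reaches it, so n = 9.

9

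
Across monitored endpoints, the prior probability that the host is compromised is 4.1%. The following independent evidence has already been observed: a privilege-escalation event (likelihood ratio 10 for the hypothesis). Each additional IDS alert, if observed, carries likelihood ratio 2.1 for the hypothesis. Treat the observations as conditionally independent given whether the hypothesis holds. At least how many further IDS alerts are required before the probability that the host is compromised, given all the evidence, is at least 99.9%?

11

Prior odds = 0.041/0.959 = 41/959.
Bayes factor of the evidence already in hand = 10.
Odds after that evidence = (41/959) × 10 = 410/959.
Target odds = 0.999/0.001 = 999.
Need 2.1ⁿ ≥ 999 ÷ (410/959) = 958041/410.
2.1¹⁰ ≈1667.99 falls short of 958041/410 but 2.1¹¹ ≈3502.78 reaches it, so n = 11.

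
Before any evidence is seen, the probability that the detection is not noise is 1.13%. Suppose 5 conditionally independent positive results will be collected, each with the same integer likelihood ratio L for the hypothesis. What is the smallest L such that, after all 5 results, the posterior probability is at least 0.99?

7

Prior odds = 0.0113/0.9887 = 113/9887.
Target odds = 0.99/0.01 = 99.
Need L⁵ ≥ 99 ÷ (113/9887) = 978813/113.
6⁵ = 7776 < 978813/113 ≤ 16807 = 7⁵, so L = 7.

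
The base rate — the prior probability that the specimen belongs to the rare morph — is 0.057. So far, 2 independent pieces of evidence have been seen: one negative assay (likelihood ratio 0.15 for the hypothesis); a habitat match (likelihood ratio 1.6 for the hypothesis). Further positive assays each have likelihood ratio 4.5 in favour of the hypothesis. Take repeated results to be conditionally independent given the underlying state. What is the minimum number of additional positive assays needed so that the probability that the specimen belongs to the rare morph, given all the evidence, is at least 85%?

4

Prior odds = 0.057/0.943 = 57/943.
Combined Bayes factor of the evidence already in hand = 0.15 × 1.6 = 0.24.
Odds after that evidence = (57/943) × 0.24 = 342/23575.
Target odds = 0.85/0.15 = 17/3.
Need 4.5ⁿ ≥ 17/3 ÷ (342/23575) = 400775/1026.
4.5³ = 91.125 falls short of 400775/1026 but 4.5⁴ = 410.0625 reaches it, so n = 4.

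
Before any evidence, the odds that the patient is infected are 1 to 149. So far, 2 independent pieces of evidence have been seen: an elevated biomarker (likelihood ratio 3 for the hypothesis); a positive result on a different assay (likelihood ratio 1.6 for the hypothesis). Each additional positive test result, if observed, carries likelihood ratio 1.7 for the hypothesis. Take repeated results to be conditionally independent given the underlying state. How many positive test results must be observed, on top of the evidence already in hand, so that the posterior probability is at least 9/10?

Prior odds = 1/149.
Combined Bayes factor of the evidence already in hand = 3 × 1.6 = 4.8.
Odds after that evidence = (1/149) × 4.8 = 24/745.
Target odds = 0.9/0.1 = 9.
Need 1.7ⁿ ≥ 9 ÷ (24/745) = 279.375.
1.7¹⁰ ≈201.599 falls short of 279.375 but 1.7¹¹ ≈342.719 reaches it, so n = 11.

11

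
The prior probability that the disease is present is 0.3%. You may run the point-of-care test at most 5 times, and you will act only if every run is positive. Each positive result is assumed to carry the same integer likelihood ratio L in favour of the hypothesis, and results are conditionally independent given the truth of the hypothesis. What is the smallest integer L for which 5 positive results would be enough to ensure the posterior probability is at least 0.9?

5

Prior odds = 0.003/0.997 = 3/997.
Target odds = 0.9/0.1 = 9.
Need L⁵ ≥ 9 ÷ (3/997) = 2991.
4⁵ = 1024 < 2991 ≤ 3125 = 5⁵, so L = 5.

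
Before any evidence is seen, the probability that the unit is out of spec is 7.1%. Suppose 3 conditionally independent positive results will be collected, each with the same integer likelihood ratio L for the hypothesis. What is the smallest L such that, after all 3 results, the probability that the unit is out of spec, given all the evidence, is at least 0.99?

Prior odds = 0.071/0.929 = 71/929.
Target odds = 0.99/0.01 = 99.
Need L³ ≥ 99 ÷ (71/929) = 91971/71.
10³ = 1000 < 91971/71 ≤ 1331 = 11³, so L = 11.

11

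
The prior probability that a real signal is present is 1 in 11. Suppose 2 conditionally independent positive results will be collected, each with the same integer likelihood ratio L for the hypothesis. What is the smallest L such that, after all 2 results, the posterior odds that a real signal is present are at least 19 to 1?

Prior odds = (1/11)/(10/11) = 0.1.
Target odds = 19.
Need L² ≥ 19 ÷ 0.1 = 190.
13² = 169 < 190 ≤ 196 = 14², so L = 14.

14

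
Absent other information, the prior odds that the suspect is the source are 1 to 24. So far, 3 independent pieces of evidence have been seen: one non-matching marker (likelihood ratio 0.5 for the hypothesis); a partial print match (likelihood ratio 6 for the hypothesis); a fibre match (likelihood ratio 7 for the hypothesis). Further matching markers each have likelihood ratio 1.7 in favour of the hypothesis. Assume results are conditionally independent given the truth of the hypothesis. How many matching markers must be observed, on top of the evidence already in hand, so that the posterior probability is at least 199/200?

Prior odds = 1/24.
Combined Bayes factor of the evidence already in hand = 0.5 × 6 × 7 = 21.
Odds after that evidence = (1/24) × 21 = 0.875.
Target odds = 0.995/0.005 = 199.
Need 1.7ⁿ ≥ 199 ÷ 0.875 = 1592/7.
1.7¹⁰ ≈201.599 falls short of 1592/7 but 1.7¹¹ ≈342.719 reaches it, so n = 11.

11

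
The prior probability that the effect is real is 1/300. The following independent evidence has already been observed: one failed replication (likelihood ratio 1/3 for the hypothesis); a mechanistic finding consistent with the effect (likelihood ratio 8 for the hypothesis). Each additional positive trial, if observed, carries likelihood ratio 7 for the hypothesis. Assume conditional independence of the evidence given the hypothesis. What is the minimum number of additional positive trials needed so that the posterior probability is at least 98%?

5

Prior odds = (1/300)/(299/300) = 1/299.
Combined Bayes factor of the evidence already in hand = (1/3) × 8 = 8/3.
Odds after that evidence = (1/299) × 8/3 = 8/897.
Target odds = 0.98/0.02 = 49.
Need 7ⁿ ≥ 49 ÷ (8/897) = 5494.125.
7⁴ = 2401 falls short of 5494.125 but 7⁵ = 16807 reaches it, so n = 5.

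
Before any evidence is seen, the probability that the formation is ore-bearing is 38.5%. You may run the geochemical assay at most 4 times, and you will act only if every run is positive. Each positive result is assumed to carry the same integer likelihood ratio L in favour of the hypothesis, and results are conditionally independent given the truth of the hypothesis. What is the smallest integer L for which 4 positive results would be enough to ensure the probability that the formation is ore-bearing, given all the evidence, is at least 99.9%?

7

Prior odds = 0.385/0.615 = 77/123.
Target odds = 0.999/0.001 = 999.
Need L⁴ ≥ 999 ÷ (77/123) = 122877/77.
6⁴ = 1296 < 122877/77 ≤ 2401 = 7⁴, so L = 7.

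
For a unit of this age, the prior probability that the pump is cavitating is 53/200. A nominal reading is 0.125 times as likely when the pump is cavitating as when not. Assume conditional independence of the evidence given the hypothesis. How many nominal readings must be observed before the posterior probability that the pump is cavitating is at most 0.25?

1

Prior odds = 0.265/0.735 = 53/147.
Likelihood ratio per nominal reading = 0.125.
Target posterior odds = 0.25/0.75 = 1/3.
Need (53/147) × 0.125ⁿ ≤ 1/3, i.e. 0.125ⁿ ≤ 49/53.
0.125¹ = 0.125, which is already at or below the required 49/53; so n = 1.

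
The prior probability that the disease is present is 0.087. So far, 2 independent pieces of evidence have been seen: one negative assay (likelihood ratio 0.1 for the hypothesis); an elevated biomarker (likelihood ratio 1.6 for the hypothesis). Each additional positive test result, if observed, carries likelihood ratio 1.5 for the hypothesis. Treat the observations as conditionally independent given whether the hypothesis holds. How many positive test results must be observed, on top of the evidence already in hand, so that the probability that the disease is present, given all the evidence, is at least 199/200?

24

Prior odds = 0.087/0.913 = 87/913.
Combined Bayes factor of the evidence already in hand = 0.1 × 1.6 = 0.16.
Odds after that evidence = (87/913) × 0.16 = 348/22825.
Target odds = 0.995/0.005 = 199.
Need 1.5ⁿ ≥ 199 ÷ (348/22825) = 4542175/348.
1.5²³ ≈11222.7 falls short of 4542175/348 but 1.5²⁴ ≈16834.1 reaches it, so n = 24.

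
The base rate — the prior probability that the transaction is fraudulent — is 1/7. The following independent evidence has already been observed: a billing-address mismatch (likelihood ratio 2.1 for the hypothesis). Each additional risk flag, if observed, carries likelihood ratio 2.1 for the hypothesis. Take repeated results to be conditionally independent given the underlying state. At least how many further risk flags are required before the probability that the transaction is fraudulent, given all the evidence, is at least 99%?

8

Prior odds = (1/7)/(6/7) = 1/6.
Bayes factor of the evidence already in hand = 2.1.
Odds after that evidence = (1/6) × 2.1 = 0.35.
Target odds = 0.99/0.01 = 99.
Need 2.1ⁿ ≥ 99 ÷ 0.35 = 1980/7.
2.1⁷ ≈180.109 falls short of 1980/7 but 2.1⁸ ≈378.229 reaches it, so n = 8.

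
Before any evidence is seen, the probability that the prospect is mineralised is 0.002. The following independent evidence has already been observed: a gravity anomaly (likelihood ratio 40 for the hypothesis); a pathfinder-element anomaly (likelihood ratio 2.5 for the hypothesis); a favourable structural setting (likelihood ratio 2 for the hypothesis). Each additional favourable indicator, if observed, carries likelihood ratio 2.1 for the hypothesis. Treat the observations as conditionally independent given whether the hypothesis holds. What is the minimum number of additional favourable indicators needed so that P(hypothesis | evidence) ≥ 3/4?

Prior odds = 0.002/0.998 = 1/499.
Combined Bayes factor of the evidence already in hand = 40 × 2.5 × 2 = 200.
Odds after that evidence = (1/499) × 200 = 200/499.
Target odds = 0.75/0.25 = 3.
Need 2.1ⁿ ≥ 3 ÷ (200/499) = 7.485.
2.1² = 4.41 falls short of 7.485 but 2.1³ = 9.261 reaches it, so n = 3.

3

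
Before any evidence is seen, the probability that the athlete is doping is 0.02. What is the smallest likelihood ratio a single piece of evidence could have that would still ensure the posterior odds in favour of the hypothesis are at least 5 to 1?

Prior odds = 0.02/0.98 = 1/49.
Target odds = 5.
Required Bayes factor = 5 ÷ (1/49) = 245.

245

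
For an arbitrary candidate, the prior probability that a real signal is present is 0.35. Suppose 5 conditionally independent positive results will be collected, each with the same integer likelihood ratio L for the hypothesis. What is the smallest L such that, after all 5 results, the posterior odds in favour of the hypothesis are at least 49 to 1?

Prior odds = 0.35/0.65 = 7/13.
Target odds = 49.
Need L⁵ ≥ 49 ÷ (7/13) = 91.
2⁵ = 32 < 91 ≤ 243 = 3⁵, so L = 3.

3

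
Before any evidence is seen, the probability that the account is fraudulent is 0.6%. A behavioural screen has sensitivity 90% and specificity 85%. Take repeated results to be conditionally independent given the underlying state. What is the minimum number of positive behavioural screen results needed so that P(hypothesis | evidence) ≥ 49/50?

6

Prior odds = 0.006/0.994 = 3/497.
False-positive rate = 1 − 0.85 = 0.15; likelihood ratio of a positive = 0.9/0.15 = 6.
Target posterior odds = 0.98/0.02 = 49.
Require 6ⁿ ≥ 49 ÷ (3/497) = 24353/3.
6⁵ = 7776 falls short of 24353/3 but 6⁶ = 46656 reaches it, so n = 6.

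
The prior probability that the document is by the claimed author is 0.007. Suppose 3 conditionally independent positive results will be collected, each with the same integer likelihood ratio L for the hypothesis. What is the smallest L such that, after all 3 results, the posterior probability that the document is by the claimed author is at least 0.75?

Prior odds = 0.007/0.993 = 7/993.
Target odds = 0.75/0.25 = 3.
Need L³ ≥ 3 ÷ (7/993) = 2979/7.
7³ = 343 < 2979/7 ≤ 512 = 8³, so L = 8.

8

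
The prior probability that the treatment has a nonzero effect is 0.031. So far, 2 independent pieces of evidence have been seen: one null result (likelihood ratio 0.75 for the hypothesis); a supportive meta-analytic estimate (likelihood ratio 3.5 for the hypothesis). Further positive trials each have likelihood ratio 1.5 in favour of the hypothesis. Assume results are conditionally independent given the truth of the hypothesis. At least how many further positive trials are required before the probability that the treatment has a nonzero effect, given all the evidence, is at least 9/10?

12

Prior odds = 0.031/0.969 = 31/969.
Combined Bayes factor of the evidence already in hand = 0.75 × 3.5 = 2.625.
Odds after that evidence = (31/969) × 2.625 = 217/2584.
Target odds = 0.9/0.1 = 9.
Need 1.5ⁿ ≥ 9 ÷ (217/2584) = 23256/217.
1.5¹¹ = 177147/2048 falls short of 23256/217 but 1.5¹² = 531441/4096 reaches it, so n = 12.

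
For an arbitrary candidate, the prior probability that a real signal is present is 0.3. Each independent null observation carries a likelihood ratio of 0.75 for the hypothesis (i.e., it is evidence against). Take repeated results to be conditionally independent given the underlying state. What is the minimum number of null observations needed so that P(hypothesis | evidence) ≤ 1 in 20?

8

Prior odds = 0.3/0.7 = 3/7.
Likelihood ratio per null observation = 0.75.
Target posterior odds = 0.05/0.95 = 1/19.
Need (3/7) × 0.75ⁿ ≤ 1/19, i.e. 0.75ⁿ ≤ 7/57.
0.75⁷ = 2187/16384 is still above 7/57 but 0.75⁸ = 6561/65536 is at or below it, so n = 8.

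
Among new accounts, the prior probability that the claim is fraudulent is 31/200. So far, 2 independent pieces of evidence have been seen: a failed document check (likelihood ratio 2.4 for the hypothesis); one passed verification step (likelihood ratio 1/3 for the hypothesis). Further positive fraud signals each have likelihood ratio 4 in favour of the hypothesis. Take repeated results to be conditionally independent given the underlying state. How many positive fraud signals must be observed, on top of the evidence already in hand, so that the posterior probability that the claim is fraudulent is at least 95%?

4

Prior odds = 0.155/0.845 = 31/169.
Combined Bayes factor of the evidence already in hand = 2.4 × (1/3) = 0.8.
Odds after that evidence = (31/169) × 0.8 = 124/845.
Target odds = 0.95/0.05 = 19.
Need 4ⁿ ≥ 19 ÷ (124/845) = 16055/124.
4³ = 64 falls short of 16055/124 but 4⁴ = 256 reaches it, so n = 4.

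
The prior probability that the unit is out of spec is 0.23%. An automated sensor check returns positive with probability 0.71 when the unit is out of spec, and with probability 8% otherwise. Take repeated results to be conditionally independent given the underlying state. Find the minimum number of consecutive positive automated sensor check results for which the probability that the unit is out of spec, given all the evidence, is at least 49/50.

5

Prior odds: 0.0023 ÷ 0.9977 = 23/9977.
Likelihood ratio of a positive result = 0.71/0.08 = 8.875.
Target posterior odds = 0.98/0.02 = 49.
Need (23/9977) × 8.875ⁿ ≥ 49, i.e. 8.875ⁿ ≥ 488873/23.
8.875⁴ = 25411681/4096 falls short of 488873/23 but 8.875⁵ ≈55060.7 reaches it, so n = 5.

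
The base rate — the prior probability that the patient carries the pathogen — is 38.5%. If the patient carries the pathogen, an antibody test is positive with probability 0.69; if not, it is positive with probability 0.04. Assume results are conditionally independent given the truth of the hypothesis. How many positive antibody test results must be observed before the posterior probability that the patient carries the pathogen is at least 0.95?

2

Prior odds = 0.385/0.615 = 77/123.
Likelihood ratio of a positive = 0.69/0.04 = 17.25.
Target odds: 0.95 ÷ 0.05 = 19.
Require 17.25ⁿ ≥ 19 ÷ (77/123) = 2337/77.
17.25¹ = 17.25 falls short of 2337/77 but 17.25² = 297.5625 reaches it, so n = 2.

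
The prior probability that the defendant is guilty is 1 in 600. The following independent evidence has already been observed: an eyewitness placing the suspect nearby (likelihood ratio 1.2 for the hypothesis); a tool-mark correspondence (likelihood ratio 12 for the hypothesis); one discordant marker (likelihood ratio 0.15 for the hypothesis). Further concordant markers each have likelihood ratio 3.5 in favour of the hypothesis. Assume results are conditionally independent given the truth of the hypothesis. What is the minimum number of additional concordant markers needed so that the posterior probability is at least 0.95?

7

Prior odds = (1/600)/(599/600) = 1/599.
Combined Bayes factor of the evidence already in hand = 1.2 × 12 × 0.15 = 2.16.
Odds after that evidence = (1/599) × 2.16 = 54/14975.
Target odds = 0.95/0.05 = 19.
Need 3.5ⁿ ≥ 19 ÷ (54/14975) = 284525/54.
3.5⁶ = 1838.265625 falls short of 284525/54 but 3.5⁷ = 823543/128 reaches it, so n = 7.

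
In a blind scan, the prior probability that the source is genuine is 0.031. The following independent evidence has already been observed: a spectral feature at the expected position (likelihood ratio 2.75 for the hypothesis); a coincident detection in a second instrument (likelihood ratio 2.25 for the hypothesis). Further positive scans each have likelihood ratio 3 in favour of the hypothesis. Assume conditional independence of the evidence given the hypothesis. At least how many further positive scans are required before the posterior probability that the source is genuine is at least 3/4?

Prior odds = 0.031/0.969 = 31/969.
Combined Bayes factor of the evidence already in hand = 2.75 × 2.25 = 6.1875.
Odds after that evidence = (31/969) × 6.1875 = 1023/5168.
Target odds = 0.75/0.25 = 3.
Need 3ⁿ ≥ 3 ÷ (1023/5168) = 5168/341.
3² = 9 falls short of 5168/341 but 3³ = 27 reaches it, so n = 3.

3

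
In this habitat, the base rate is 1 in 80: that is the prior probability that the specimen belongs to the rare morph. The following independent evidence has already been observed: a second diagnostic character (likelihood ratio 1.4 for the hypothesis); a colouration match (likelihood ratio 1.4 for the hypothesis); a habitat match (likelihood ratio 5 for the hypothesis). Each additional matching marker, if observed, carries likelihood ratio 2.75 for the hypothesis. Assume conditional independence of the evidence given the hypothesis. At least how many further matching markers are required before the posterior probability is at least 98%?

Prior odds = 0.0125/0.9875 = 1/79.
Combined Bayes factor of the evidence already in hand = 1.4 × 1.4 × 5 = 9.8.
Odds after that evidence = (1/79) × 9.8 = 49/395.
Target odds = 0.98/0.02 = 49.
Need 2.75ⁿ ≥ 49 ÷ (49/395) = 395.
2.75⁵ = 161051/1024 falls short of 395 but 2.75⁶ = 1771561/4096 reaches it, so n = 6.

6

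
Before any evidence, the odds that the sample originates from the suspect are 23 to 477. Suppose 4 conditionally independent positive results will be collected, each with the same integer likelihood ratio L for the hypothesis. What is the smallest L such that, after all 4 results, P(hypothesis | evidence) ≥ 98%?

Prior odds = 23/477.
Target odds = 0.98/0.02 = 49.
Need L⁴ ≥ 49 ÷ (23/477) = 23373/23.
5⁴ = 625 < 23373/23 ≤ 1296 = 6⁴, so L = 6.

6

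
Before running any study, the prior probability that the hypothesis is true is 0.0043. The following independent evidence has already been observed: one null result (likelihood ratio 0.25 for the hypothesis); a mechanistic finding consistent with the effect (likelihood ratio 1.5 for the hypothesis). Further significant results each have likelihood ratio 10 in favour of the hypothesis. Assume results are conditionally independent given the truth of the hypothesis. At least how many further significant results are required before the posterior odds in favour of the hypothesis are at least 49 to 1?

5

Prior odds = 0.0043/0.9957 = 43/9957.
Combined Bayes factor of the evidence already in hand = 0.25 × 1.5 = 0.375.
Odds after that evidence = (43/9957) × 0.375 = 43/26552.
Target odds = 49.
Need 10ⁿ ≥ 49 ÷ (43/26552) = 1301048/43.
10⁴ = 10000 falls short of 1301048/43 but 10⁵ = 100000 reaches it, so n = 5.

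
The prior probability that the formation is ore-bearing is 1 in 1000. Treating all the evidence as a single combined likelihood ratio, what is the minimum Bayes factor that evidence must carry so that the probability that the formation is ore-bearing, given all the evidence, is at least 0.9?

Prior odds = 0.001/0.999 = 1/999.
Target odds = 0.9/0.1 = 9.
Required Bayes factor = 9 ÷ (1/999) = 8991.

8991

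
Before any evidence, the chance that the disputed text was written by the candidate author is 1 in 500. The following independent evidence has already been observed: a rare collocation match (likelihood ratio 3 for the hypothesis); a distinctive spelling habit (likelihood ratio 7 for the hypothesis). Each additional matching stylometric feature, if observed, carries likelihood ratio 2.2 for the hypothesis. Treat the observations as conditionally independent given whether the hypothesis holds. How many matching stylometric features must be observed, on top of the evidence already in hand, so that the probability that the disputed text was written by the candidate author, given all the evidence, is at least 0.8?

6

Prior odds = 0.002/0.998 = 1/499.
Combined Bayes factor of the evidence already in hand = 3 × 7 = 21.
Odds after that evidence = (1/499) × 21 = 21/499.
Target odds = 0.8/0.2 = 4.
Need 2.2ⁿ ≥ 4 ÷ (21/499) = 1996/21.
2.2⁵ = 51.53632 falls short of 1996/21 but 2.2⁶ = 1771561/15625 reaches it, so n = 6.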